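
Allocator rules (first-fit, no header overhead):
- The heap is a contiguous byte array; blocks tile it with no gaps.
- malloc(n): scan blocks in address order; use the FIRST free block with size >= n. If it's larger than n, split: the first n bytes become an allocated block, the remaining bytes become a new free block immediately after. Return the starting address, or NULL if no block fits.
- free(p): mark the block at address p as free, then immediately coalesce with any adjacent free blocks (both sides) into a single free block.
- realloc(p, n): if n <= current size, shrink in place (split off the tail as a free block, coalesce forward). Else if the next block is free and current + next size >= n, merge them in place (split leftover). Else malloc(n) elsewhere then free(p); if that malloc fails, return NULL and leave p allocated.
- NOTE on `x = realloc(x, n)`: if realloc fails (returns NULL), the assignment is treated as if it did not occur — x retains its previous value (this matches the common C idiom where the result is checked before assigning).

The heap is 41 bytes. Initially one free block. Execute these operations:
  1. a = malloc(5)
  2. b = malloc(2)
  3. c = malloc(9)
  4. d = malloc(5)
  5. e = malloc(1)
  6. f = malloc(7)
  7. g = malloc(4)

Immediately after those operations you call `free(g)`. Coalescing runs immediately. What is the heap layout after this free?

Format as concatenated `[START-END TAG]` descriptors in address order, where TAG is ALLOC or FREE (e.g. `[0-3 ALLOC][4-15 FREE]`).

Answer: [0-4 ALLOC][5-6 ALLOC][7-15 ALLOC][16-20 ALLOC][21-21 ALLOC][22-28 ALLOC][29-40 FREE]

Derivation:
Op 1: a = malloc(5) -> a = 0; heap: [0-4 ALLOC][5-40 FREE]
Op 2: b = malloc(2) -> b = 5; heap: [0-4 ALLOC][5-6 ALLOC][7-40 FREE]
Op 3: c = malloc(9) -> c = 7; heap: [0-4 ALLOC][5-6 ALLOC][7-15 ALLOC][16-40 FREE]
Op 4: d = malloc(5) -> d = 16; heap: [0-4 ALLOC][5-6 ALLOC][7-15 ALLOC][16-20 ALLOC][21-40 FREE]
Op 5: e = malloc(1) -> e = 21; heap: [0-4 ALLOC][5-6 ALLOC][7-15 ALLOC][16-20 ALLOC][21-21 ALLOC][22-40 FREE]
Op 6: f = malloc(7) -> f = 22; heap: [0-4 ALLOC][5-6 ALLOC][7-15 ALLOC][16-20 ALLOC][21-21 ALLOC][22-28 ALLOC][29-40 FREE]
Op 7: g = malloc(4) -> g = 29; heap: [0-4 ALLOC][5-6 ALLOC][7-15 ALLOC][16-20 ALLOC][21-21 ALLOC][22-28 ALLOC][29-32 ALLOC][33-40 FREE]
free(g): g = 29 -> block [29-32 ALLOC]; mark free, coalesce with adjacent free neighbors -> [0-4 ALLOC][5-6 ALLOC][7-15 ALLOC][16-20 ALLOC][21-21 ALLOC][22-28 ALLOC][29-40 FREE]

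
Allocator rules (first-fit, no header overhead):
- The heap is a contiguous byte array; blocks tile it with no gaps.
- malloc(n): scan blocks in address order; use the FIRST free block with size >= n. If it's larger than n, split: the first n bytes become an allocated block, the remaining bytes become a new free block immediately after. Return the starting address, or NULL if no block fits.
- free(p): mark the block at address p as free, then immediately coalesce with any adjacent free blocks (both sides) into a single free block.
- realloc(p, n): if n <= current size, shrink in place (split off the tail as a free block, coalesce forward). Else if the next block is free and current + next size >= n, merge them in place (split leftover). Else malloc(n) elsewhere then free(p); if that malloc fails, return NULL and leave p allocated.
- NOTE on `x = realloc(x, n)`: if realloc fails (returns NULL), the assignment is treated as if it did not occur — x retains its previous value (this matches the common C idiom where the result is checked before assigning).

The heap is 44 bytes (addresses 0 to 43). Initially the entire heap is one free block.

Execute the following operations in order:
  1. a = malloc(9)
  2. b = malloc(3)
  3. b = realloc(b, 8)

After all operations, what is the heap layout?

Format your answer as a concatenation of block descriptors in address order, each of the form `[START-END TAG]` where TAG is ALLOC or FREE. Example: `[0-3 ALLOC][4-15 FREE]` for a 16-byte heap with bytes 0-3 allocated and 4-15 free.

Op 1: a = malloc(9) -> a = 0; heap: [0-8 ALLOC][9-43 FREE]
Op 2: b = malloc(3) -> b = 9; heap: [0-8 ALLOC][9-11 ALLOC][12-43 FREE]
Op 3: b = realloc(b, 8) -> b = 9; heap: [0-8 ALLOC][9-16 ALLOC][17-43 FREE]

Answer: [0-8 ALLOC][9-16 ALLOC][17-43 FREE]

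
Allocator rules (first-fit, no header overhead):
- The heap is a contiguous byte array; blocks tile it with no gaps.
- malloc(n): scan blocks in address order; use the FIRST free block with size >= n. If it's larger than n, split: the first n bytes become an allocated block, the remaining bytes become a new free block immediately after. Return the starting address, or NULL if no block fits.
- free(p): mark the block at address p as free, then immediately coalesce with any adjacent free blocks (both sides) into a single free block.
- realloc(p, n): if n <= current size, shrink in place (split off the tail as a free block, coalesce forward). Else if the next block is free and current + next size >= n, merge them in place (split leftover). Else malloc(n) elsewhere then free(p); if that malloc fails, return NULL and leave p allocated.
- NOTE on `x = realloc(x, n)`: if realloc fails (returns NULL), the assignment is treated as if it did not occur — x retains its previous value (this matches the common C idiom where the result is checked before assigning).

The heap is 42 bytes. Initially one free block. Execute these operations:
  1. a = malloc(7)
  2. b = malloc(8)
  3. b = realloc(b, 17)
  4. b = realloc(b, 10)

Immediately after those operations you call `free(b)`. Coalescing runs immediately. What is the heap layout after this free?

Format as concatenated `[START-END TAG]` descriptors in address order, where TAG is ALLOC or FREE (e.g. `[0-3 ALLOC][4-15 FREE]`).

Op 1: a = malloc(7) -> a = 0; heap: [0-6 ALLOC][7-41 FREE]
Op 2: b = malloc(8) -> b = 7; heap: [0-6 ALLOC][7-14 ALLOC][15-41 FREE]
Op 3: b = realloc(b, 17) -> b = 7; heap: [0-6 ALLOC][7-23 ALLOC][24-41 FREE]
Op 4: b = realloc(b, 10) -> b = 7; heap: [0-6 ALLOC][7-16 ALLOC][17-41 FREE]
free(b): b = 7 -> block [7-16 ALLOC]; mark free, coalesce with adjacent free neighbors -> [0-6 ALLOC][7-41 FREE]

Answer: [0-6 ALLOC][7-41 FREE]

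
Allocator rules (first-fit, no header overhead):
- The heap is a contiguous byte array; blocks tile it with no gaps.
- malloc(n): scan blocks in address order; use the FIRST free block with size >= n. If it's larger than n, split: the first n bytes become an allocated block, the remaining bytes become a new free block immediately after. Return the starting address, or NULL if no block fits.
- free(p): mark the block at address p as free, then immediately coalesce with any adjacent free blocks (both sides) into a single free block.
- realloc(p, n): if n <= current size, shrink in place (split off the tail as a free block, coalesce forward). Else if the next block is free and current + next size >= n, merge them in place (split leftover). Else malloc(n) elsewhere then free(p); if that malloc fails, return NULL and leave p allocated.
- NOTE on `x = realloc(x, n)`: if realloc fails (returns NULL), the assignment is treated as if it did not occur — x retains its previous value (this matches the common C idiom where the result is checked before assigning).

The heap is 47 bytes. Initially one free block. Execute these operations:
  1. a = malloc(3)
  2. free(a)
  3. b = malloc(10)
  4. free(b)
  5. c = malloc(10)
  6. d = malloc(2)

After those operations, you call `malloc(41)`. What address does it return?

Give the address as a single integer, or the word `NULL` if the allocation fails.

Answer: NULL

Derivation:
Op 1: a = malloc(3) -> a = 0; heap: [0-2 ALLOC][3-46 FREE]
Op 2: free(a) -> (freed a); heap: [0-46 FREE]
Op 3: b = malloc(10) -> b = 0; heap: [0-9 ALLOC][10-46 FREE]
Op 4: free(b) -> (freed b); heap: [0-46 FREE]
Op 5: c = malloc(10) -> c = 0; heap: [0-9 ALLOC][10-46 FREE]
Op 6: d = malloc(2) -> d = 10; heap: [0-9 ALLOC][10-11 ALLOC][12-46 FREE]
malloc(41): first-fit scan over [0-9 ALLOC][10-11 ALLOC][12-46 FREE] -> NULL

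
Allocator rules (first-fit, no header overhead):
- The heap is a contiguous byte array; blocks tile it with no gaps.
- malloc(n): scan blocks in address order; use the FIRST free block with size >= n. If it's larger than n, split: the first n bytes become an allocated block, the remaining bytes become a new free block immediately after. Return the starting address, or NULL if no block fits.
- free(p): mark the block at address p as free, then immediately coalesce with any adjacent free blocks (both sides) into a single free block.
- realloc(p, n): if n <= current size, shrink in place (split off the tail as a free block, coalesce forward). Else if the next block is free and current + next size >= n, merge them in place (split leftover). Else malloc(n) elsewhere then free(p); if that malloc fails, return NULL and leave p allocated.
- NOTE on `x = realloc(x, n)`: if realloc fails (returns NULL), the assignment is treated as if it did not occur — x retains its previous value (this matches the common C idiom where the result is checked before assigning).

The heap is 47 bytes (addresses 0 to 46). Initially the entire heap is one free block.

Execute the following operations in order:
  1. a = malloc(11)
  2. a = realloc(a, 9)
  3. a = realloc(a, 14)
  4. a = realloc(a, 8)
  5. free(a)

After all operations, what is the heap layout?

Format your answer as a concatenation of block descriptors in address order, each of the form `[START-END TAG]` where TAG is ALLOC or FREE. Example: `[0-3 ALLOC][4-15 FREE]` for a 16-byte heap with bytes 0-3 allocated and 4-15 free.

Op 1: a = malloc(11) -> a = 0; heap: [0-10 ALLOC][11-46 FREE]
Op 2: a = realloc(a, 9) -> a = 0; heap: [0-8 ALLOC][9-46 FREE]
Op 3: a = realloc(a, 14) -> a = 0; heap: [0-13 ALLOC][14-46 FREE]
Op 4: a = realloc(a, 8) -> a = 0; heap: [0-7 ALLOC][8-46 FREE]
Op 5: free(a) -> (freed a); heap: [0-46 FREE]

Answer: [0-46 FREE]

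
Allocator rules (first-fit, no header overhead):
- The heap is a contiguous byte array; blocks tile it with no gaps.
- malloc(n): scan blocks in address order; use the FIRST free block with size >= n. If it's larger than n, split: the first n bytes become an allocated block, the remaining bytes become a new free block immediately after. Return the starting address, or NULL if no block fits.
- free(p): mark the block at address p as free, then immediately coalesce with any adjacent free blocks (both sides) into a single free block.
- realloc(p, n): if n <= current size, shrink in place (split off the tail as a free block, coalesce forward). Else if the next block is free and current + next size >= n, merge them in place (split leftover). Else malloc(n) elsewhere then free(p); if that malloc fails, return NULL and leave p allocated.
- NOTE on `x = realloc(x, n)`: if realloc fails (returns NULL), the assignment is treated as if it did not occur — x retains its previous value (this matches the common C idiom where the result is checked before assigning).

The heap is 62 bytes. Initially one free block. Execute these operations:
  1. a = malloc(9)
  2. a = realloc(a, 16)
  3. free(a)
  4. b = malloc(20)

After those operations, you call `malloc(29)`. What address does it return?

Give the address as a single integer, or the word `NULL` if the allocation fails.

Answer: 20

Derivation:
Op 1: a = malloc(9) -> a = 0; heap: [0-8 ALLOC][9-61 FREE]
Op 2: a = realloc(a, 16) -> a = 0; heap: [0-15 ALLOC][16-61 FREE]
Op 3: free(a) -> (freed a); heap: [0-61 FREE]
Op 4: b = malloc(20) -> b = 0; heap: [0-19 ALLOC][20-61 FREE]
malloc(29): first-fit scan over [0-19 ALLOC][20-61 FREE] -> 20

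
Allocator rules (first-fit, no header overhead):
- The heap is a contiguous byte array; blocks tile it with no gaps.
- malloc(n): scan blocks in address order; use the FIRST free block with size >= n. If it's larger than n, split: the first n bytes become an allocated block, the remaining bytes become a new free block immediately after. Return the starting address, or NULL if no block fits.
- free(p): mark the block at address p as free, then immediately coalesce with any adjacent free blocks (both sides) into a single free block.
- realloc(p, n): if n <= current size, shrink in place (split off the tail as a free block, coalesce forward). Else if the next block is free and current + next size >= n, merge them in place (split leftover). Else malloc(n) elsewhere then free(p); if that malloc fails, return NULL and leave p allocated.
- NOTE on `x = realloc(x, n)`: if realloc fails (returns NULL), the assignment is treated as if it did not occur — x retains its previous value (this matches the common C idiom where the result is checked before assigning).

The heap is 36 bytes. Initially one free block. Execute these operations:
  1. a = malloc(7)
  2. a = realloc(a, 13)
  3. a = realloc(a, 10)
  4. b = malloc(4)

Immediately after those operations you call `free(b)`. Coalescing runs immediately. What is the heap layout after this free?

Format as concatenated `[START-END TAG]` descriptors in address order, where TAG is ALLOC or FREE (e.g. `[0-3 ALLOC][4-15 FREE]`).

Answer: [0-9 ALLOC][10-35 FREE]

Derivation:
Op 1: a = malloc(7) -> a = 0; heap: [0-6 ALLOC][7-35 FREE]
Op 2: a = realloc(a, 13) -> a = 0; heap: [0-12 ALLOC][13-35 FREE]
Op 3: a = realloc(a, 10) -> a = 0; heap: [0-9 ALLOC][10-35 FREE]
Op 4: b = malloc(4) -> b = 10; heap: [0-9 ALLOC][10-13 ALLOC][14-35 FREE]
free(b): b = 10 -> block [10-13 ALLOC]; mark free, coalesce with adjacent free neighbors -> [0-9 ALLOC][10-35 FREE]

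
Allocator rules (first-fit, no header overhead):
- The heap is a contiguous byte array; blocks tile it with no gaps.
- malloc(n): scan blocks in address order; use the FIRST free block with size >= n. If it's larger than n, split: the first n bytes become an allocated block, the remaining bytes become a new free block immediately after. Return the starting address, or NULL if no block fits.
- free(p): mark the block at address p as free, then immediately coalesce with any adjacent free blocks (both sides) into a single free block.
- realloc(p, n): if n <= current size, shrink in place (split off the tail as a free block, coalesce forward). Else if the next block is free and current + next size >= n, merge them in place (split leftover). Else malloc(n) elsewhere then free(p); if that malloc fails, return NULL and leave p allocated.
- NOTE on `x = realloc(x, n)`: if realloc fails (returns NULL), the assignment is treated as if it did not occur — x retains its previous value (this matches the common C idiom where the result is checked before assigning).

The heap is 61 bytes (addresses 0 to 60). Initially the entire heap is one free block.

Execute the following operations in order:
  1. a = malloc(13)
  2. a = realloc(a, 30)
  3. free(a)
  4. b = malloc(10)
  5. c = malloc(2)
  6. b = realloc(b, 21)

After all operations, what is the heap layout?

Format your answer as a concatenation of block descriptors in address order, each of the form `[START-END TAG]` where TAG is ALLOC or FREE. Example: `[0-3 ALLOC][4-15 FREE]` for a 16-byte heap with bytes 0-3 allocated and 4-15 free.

Answer: [0-9 FREE][10-11 ALLOC][12-32 ALLOC][33-60 FREE]

Derivation:
Op 1: a = malloc(13) -> a = 0; heap: [0-12 ALLOC][13-60 FREE]
Op 2: a = realloc(a, 30) -> a = 0; heap: [0-29 ALLOC][30-60 FREE]
Op 3: free(a) -> (freed a); heap: [0-60 FREE]
Op 4: b = malloc(10) -> b = 0; heap: [0-9 ALLOC][10-60 FREE]
Op 5: c = malloc(2) -> c = 10; heap: [0-9 ALLOC][10-11 ALLOC][12-60 FREE]
Op 6: b = realloc(b, 21) -> b = 12; heap: [0-9 FREE][10-11 ALLOC][12-32 ALLOC][33-60 FREE]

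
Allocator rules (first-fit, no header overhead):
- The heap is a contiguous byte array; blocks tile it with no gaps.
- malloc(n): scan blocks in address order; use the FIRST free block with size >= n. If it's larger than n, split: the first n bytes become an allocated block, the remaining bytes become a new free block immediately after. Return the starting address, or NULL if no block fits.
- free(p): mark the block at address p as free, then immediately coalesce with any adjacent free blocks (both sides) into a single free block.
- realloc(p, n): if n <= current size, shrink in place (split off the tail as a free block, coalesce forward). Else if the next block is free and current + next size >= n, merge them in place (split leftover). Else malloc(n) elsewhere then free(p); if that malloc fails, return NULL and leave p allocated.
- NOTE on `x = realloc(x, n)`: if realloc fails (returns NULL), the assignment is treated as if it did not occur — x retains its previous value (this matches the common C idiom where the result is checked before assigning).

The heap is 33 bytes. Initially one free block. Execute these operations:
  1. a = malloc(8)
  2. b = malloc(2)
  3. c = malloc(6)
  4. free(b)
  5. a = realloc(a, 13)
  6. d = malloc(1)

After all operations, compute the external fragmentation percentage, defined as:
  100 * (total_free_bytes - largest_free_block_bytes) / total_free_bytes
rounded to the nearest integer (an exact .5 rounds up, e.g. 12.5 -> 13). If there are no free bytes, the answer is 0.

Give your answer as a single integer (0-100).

Op 1: a = malloc(8) -> a = 0; heap: [0-7 ALLOC][8-32 FREE]
Op 2: b = malloc(2) -> b = 8; heap: [0-7 ALLOC][8-9 ALLOC][10-32 FREE]
Op 3: c = malloc(6) -> c = 10; heap: [0-7 ALLOC][8-9 ALLOC][10-15 ALLOC][16-32 FREE]
Op 4: free(b) -> (freed b); heap: [0-7 ALLOC][8-9 FREE][10-15 ALLOC][16-32 FREE]
Op 5: a = realloc(a, 13) -> a = 16; heap: [0-9 FREE][10-15 ALLOC][16-28 ALLOC][29-32 FREE]
Op 6: d = malloc(1) -> d = 0; heap: [0-0 ALLOC][1-9 FREE][10-15 ALLOC][16-28 ALLOC][29-32 FREE]
Free blocks: [9 4] total_free=13 largest=9 -> 100*(13-9)/13 = 400/13 ≈ 30.769 -> rounds to 31

Answer: 31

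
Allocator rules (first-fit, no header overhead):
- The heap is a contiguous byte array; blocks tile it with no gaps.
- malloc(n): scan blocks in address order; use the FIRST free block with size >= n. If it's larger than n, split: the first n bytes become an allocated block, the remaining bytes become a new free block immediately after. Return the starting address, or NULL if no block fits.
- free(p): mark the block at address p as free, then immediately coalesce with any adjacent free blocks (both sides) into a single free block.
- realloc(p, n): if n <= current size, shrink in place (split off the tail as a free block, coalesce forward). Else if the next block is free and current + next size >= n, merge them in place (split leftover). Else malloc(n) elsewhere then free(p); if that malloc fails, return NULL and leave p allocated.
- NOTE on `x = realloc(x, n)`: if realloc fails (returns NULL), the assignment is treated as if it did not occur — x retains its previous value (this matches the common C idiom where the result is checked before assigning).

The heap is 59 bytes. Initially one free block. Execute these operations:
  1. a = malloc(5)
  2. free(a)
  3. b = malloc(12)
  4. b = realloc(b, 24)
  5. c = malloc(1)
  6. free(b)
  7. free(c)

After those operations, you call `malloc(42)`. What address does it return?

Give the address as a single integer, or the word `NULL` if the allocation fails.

Answer: 0

Derivation:
Op 1: a = malloc(5) -> a = 0; heap: [0-4 ALLOC][5-58 FREE]
Op 2: free(a) -> (freed a); heap: [0-58 FREE]
Op 3: b = malloc(12) -> b = 0; heap: [0-11 ALLOC][12-58 FREE]
Op 4: b = realloc(b, 24) -> b = 0; heap: [0-23 ALLOC][24-58 FREE]
Op 5: c = malloc(1) -> c = 24; heap: [0-23 ALLOC][24-24 ALLOC][25-58 FREE]
Op 6: free(b) -> (freed b); heap: [0-23 FREE][24-24 ALLOC][25-58 FREE]
Op 7: free(c) -> (freed c); heap: [0-58 FREE]
malloc(42): first-fit scan over [0-58 FREE] -> 0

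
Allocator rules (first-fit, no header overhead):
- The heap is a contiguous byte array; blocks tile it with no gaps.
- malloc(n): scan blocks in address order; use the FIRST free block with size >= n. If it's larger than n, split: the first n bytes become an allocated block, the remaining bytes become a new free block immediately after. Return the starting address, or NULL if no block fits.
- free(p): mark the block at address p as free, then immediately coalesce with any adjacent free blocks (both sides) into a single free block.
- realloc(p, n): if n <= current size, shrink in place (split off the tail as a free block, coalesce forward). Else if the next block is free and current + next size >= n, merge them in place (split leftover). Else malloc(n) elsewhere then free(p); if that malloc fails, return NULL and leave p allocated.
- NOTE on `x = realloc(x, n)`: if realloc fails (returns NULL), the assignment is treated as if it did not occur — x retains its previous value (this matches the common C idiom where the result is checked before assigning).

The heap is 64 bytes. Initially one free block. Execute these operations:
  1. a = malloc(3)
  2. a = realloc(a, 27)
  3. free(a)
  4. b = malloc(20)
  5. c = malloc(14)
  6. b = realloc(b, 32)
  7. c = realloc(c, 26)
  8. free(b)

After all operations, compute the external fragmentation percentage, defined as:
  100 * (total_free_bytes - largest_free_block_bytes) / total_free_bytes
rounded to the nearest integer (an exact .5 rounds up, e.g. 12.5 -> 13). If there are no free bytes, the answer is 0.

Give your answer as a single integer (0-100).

Op 1: a = malloc(3) -> a = 0; heap: [0-2 ALLOC][3-63 FREE]
Op 2: a = realloc(a, 27) -> a = 0; heap: [0-26 ALLOC][27-63 FREE]
Op 3: free(a) -> (freed a); heap: [0-63 FREE]
Op 4: b = malloc(20) -> b = 0; heap: [0-19 ALLOC][20-63 FREE]
Op 5: c = malloc(14) -> c = 20; heap: [0-19 ALLOC][20-33 ALLOC][34-63 FREE]
Op 6: b = realloc(b, 32) -> NULL (b unchanged); heap: [0-19 ALLOC][20-33 ALLOC][34-63 FREE]
Op 7: c = realloc(c, 26) -> c = 20; heap: [0-19 ALLOC][20-45 ALLOC][46-63 FREE]
Op 8: free(b) -> (freed b); heap: [0-19 FREE][20-45 ALLOC][46-63 FREE]
Free blocks: [20 18] total_free=38 largest=20 -> 100*(38-20)/38 = 1800/38 ≈ 47.368 -> rounds to 47

Answer: 47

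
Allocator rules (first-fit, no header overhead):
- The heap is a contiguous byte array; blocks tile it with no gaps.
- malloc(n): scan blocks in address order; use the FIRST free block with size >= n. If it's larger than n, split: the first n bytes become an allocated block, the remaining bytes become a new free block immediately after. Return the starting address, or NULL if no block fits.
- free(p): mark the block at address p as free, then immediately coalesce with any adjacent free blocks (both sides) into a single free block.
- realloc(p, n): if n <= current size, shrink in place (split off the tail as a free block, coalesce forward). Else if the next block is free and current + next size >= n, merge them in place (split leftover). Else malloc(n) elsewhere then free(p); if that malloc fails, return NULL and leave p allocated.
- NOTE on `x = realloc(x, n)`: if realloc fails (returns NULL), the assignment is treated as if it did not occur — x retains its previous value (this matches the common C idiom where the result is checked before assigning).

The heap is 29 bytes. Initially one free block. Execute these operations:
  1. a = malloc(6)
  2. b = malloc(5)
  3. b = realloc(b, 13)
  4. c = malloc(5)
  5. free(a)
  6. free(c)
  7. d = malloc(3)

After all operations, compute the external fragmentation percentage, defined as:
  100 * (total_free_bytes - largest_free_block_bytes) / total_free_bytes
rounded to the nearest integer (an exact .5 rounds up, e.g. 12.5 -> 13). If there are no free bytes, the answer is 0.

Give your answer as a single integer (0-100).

Op 1: a = malloc(6) -> a = 0; heap: [0-5 ALLOC][6-28 FREE]
Op 2: b = malloc(5) -> b = 6; heap: [0-5 ALLOC][6-10 ALLOC][11-28 FREE]
Op 3: b = realloc(b, 13) -> b = 6; heap: [0-5 ALLOC][6-18 ALLOC][19-28 FREE]
Op 4: c = malloc(5) -> c = 19; heap: [0-5 ALLOC][6-18 ALLOC][19-23 ALLOC][24-28 FREE]
Op 5: free(a) -> (freed a); heap: [0-5 FREE][6-18 ALLOC][19-23 ALLOC][24-28 FREE]
Op 6: free(c) -> (freed c); heap: [0-5 FREE][6-18 ALLOC][19-28 FREE]
Op 7: d = malloc(3) -> d = 0; heap: [0-2 ALLOC][3-5 FREE][6-18 ALLOC][19-28 FREE]
Free blocks: [3 10] total_free=13 largest=10 -> 100*(13-10)/13 = 300/13 ≈ 23.077 -> rounds to 23

Answer: 23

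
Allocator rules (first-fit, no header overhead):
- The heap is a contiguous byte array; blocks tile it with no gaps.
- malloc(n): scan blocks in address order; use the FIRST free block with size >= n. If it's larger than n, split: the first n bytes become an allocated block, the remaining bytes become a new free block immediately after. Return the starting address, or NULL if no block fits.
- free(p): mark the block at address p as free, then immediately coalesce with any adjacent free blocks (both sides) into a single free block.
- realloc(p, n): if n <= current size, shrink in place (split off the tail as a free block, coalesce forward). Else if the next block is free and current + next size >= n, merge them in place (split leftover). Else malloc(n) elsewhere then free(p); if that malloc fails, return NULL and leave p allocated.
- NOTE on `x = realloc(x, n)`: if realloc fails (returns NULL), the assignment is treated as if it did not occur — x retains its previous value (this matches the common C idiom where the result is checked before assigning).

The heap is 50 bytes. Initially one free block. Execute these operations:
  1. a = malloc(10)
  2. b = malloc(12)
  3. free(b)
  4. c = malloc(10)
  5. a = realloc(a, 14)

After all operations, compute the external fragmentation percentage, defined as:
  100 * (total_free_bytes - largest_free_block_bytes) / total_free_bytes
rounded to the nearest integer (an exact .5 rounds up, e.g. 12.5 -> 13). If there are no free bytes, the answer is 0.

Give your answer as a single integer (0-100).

Op 1: a = malloc(10) -> a = 0; heap: [0-9 ALLOC][10-49 FREE]
Op 2: b = malloc(12) -> b = 10; heap: [0-9 ALLOC][10-21 ALLOC][22-49 FREE]
Op 3: free(b) -> (freed b); heap: [0-9 ALLOC][10-49 FREE]
Op 4: c = malloc(10) -> c = 10; heap: [0-9 ALLOC][10-19 ALLOC][20-49 FREE]
Op 5: a = realloc(a, 14) -> a = 20; heap: [0-9 FREE][10-19 ALLOC][20-33 ALLOC][34-49 FREE]
Free blocks: [10 16] total_free=26 largest=16 -> 100*(26-16)/26 = 1000/26 ≈ 38.462 -> rounds to 38

Answer: 38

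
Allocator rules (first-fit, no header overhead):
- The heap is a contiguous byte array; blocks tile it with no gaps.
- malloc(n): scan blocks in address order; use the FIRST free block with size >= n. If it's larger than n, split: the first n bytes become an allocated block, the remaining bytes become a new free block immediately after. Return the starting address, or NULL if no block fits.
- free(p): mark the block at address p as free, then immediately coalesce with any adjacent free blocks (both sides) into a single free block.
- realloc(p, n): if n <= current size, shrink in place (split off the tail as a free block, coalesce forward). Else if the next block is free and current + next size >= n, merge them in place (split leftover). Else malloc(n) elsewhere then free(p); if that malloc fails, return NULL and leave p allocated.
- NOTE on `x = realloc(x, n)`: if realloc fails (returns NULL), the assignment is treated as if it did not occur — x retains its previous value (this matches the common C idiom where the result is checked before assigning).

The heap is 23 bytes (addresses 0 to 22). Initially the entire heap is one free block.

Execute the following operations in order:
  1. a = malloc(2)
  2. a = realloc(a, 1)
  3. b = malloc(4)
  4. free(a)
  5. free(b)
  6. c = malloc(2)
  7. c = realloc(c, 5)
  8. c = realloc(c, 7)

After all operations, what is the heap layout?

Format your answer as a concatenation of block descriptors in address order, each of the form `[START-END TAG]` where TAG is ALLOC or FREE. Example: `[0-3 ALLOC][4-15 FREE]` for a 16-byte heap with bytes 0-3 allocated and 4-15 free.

Op 1: a = malloc(2) -> a = 0; heap: [0-1 ALLOC][2-22 FREE]
Op 2: a = realloc(a, 1) -> a = 0; heap: [0-0 ALLOC][1-22 FREE]
Op 3: b = malloc(4) -> b = 1; heap: [0-0 ALLOC][1-4 ALLOC][5-22 FREE]
Op 4: free(a) -> (freed a); heap: [0-0 FREE][1-4 ALLOC][5-22 FREE]
Op 5: free(b) -> (freed b); heap: [0-22 FREE]
Op 6: c = malloc(2) -> c = 0; heap: [0-1 ALLOC][2-22 FREE]
Op 7: c = realloc(c, 5) -> c = 0; heap: [0-4 ALLOC][5-22 FREE]
Op 8: c = realloc(c, 7) -> c = 0; heap: [0-6 ALLOC][7-22 FREE]

Answer: [0-6 ALLOC][7-22 FREE]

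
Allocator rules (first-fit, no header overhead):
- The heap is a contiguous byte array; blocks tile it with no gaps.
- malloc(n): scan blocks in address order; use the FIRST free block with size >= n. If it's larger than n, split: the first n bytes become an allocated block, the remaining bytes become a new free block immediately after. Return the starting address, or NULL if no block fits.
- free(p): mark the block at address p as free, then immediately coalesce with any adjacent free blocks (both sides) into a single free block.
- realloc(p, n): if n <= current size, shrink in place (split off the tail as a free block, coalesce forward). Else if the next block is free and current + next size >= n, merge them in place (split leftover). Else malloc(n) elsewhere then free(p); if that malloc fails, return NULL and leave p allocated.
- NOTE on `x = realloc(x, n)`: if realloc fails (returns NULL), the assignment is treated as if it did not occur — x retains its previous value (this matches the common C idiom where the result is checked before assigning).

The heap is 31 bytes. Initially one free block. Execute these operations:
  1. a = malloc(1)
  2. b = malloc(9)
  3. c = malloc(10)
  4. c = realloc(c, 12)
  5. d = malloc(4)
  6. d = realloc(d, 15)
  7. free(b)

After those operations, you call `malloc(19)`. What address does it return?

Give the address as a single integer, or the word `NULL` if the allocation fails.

Answer: NULL

Derivation:
Op 1: a = malloc(1) -> a = 0; heap: [0-0 ALLOC][1-30 FREE]
Op 2: b = malloc(9) -> b = 1; heap: [0-0 ALLOC][1-9 ALLOC][10-30 FREE]
Op 3: c = malloc(10) -> c = 10; heap: [0-0 ALLOC][1-9 ALLOC][10-19 ALLOC][20-30 FREE]
Op 4: c = realloc(c, 12) -> c = 10; heap: [0-0 ALLOC][1-9 ALLOC][10-21 ALLOC][22-30 FREE]
Op 5: d = malloc(4) -> d = 22; heap: [0-0 ALLOC][1-9 ALLOC][10-21 ALLOC][22-25 ALLOC][26-30 FREE]
Op 6: d = realloc(d, 15) -> NULL (d unchanged); heap: [0-0 ALLOC][1-9 ALLOC][10-21 ALLOC][22-25 ALLOC][26-30 FREE]
Op 7: free(b) -> (freed b); heap: [0-0 ALLOC][1-9 FREE][10-21 ALLOC][22-25 ALLOC][26-30 FREE]
malloc(19): first-fit scan over [0-0 ALLOC][1-9 FREE][10-21 ALLOC][22-25 ALLOC][26-30 FREE] -> NULL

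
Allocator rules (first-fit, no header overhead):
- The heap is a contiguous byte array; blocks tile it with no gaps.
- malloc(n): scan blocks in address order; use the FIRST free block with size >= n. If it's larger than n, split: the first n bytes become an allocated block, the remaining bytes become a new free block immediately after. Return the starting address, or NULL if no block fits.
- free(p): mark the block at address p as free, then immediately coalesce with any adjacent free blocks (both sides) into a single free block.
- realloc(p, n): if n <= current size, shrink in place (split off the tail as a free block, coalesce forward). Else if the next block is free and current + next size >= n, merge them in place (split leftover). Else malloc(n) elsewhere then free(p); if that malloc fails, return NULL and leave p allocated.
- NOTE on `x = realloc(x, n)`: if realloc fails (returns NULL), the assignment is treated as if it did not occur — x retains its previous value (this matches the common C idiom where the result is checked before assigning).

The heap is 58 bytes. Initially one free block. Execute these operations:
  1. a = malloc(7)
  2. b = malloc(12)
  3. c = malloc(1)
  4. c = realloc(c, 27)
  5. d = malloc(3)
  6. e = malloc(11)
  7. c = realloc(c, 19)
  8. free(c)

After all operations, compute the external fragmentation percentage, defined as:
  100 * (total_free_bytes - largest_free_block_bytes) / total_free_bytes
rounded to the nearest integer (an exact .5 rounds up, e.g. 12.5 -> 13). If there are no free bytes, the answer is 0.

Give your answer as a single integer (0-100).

Answer: 25

Derivation:
Op 1: a = malloc(7) -> a = 0; heap: [0-6 ALLOC][7-57 FREE]
Op 2: b = malloc(12) -> b = 7; heap: [0-6 ALLOC][7-18 ALLOC][19-57 FREE]
Op 3: c = malloc(1) -> c = 19; heap: [0-6 ALLOC][7-18 ALLOC][19-19 ALLOC][20-57 FREE]
Op 4: c = realloc(c, 27) -> c = 19; heap: [0-6 ALLOC][7-18 ALLOC][19-45 ALLOC][46-57 FREE]
Op 5: d = malloc(3) -> d = 46; heap: [0-6 ALLOC][7-18 ALLOC][19-45 ALLOC][46-48 ALLOC][49-57 FREE]
Op 6: e = malloc(11) -> e = NULL; heap: [0-6 ALLOC][7-18 ALLOC][19-45 ALLOC][46-48 ALLOC][49-57 FREE]
Op 7: c = realloc(c, 19) -> c = 19; heap: [0-6 ALLOC][7-18 ALLOC][19-37 ALLOC][38-45 FREE][46-48 ALLOC][49-57 FREE]
Op 8: free(c) -> (freed c); heap: [0-6 ALLOC][7-18 ALLOC][19-45 FREE][46-48 ALLOC][49-57 FREE]
Free blocks: [27 9] total_free=36 largest=27 -> 100*(36-27)/36 = 900/36 = 25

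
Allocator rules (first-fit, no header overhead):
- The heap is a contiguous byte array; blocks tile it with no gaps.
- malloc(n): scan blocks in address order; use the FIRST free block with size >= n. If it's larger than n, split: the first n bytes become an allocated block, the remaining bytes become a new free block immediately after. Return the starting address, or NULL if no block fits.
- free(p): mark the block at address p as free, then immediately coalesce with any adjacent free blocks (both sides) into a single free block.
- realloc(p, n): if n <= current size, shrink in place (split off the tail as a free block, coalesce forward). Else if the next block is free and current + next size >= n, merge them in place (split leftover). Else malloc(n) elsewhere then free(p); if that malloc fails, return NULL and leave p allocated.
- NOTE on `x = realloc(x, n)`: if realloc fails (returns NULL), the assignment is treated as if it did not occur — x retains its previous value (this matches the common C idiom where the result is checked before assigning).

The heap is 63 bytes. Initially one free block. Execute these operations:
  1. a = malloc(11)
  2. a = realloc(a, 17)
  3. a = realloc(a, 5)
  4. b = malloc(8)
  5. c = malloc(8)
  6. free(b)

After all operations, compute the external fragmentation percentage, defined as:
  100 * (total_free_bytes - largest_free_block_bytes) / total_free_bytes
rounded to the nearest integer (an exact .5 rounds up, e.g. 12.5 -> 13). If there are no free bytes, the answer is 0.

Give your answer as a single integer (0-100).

Answer: 16

Derivation:
Op 1: a = malloc(11) -> a = 0; heap: [0-10 ALLOC][11-62 FREE]
Op 2: a = realloc(a, 17) -> a = 0; heap: [0-16 ALLOC][17-62 FREE]
Op 3: a = realloc(a, 5) -> a = 0; heap: [0-4 ALLOC][5-62 FREE]
Op 4: b = malloc(8) -> b = 5; heap: [0-4 ALLOC][5-12 ALLOC][13-62 FREE]
Op 5: c = malloc(8) -> c = 13; heap: [0-4 ALLOC][5-12 ALLOC][13-20 ALLOC][21-62 FREE]
Op 6: free(b) -> (freed b); heap: [0-4 ALLOC][5-12 FREE][13-20 ALLOC][21-62 FREE]
Free blocks: [8 42] total_free=50 largest=42 -> 100*(50-42)/50 = 800/50 = 16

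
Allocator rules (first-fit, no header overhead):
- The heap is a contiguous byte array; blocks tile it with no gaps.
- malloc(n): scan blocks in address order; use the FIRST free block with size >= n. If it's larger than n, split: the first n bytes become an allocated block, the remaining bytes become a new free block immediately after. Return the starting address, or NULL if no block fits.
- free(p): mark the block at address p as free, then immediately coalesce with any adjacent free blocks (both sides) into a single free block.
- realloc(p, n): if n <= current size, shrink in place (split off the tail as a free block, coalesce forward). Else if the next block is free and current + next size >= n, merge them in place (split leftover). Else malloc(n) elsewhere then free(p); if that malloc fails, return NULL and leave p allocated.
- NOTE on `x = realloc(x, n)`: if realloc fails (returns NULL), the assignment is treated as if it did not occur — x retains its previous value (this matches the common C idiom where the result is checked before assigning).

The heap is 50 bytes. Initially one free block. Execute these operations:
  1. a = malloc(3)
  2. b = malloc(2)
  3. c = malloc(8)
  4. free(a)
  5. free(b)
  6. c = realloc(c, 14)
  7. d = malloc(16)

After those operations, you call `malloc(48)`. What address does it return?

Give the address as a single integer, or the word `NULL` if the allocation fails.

Answer: NULL

Derivation:
Op 1: a = malloc(3) -> a = 0; heap: [0-2 ALLOC][3-49 FREE]
Op 2: b = malloc(2) -> b = 3; heap: [0-2 ALLOC][3-4 ALLOC][5-49 FREE]
Op 3: c = malloc(8) -> c = 5; heap: [0-2 ALLOC][3-4 ALLOC][5-12 ALLOC][13-49 FREE]
Op 4: free(a) -> (freed a); heap: [0-2 FREE][3-4 ALLOC][5-12 ALLOC][13-49 FREE]
Op 5: free(b) -> (freed b); heap: [0-4 FREE][5-12 ALLOC][13-49 FREE]
Op 6: c = realloc(c, 14) -> c = 5; heap: [0-4 FREE][5-18 ALLOC][19-49 FREE]
Op 7: d = malloc(16) -> d = 19; heap: [0-4 FREE][5-18 ALLOC][19-34 ALLOC][35-49 FREE]
malloc(48): first-fit scan over [0-4 FREE][5-18 ALLOC][19-34 ALLOC][35-49 FREE] -> NULL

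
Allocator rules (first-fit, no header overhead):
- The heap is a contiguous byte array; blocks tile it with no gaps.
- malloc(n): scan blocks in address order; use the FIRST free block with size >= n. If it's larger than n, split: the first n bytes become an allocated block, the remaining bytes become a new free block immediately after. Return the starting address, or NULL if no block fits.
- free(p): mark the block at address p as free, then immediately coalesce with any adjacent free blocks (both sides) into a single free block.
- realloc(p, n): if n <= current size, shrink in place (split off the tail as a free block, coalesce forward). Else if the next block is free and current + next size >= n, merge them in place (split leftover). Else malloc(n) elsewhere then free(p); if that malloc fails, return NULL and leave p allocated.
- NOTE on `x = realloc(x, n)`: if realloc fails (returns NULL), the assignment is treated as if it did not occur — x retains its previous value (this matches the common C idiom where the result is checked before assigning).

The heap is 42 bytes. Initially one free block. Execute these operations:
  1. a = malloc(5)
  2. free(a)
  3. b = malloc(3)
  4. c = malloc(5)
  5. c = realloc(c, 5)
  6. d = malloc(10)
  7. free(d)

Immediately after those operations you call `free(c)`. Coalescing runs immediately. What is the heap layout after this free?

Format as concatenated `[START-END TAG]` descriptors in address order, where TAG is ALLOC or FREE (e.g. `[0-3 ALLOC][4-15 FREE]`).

Answer: [0-2 ALLOC][3-41 FREE]

Derivation:
Op 1: a = malloc(5) -> a = 0; heap: [0-4 ALLOC][5-41 FREE]
Op 2: free(a) -> (freed a); heap: [0-41 FREE]
Op 3: b = malloc(3) -> b = 0; heap: [0-2 ALLOC][3-41 FREE]
Op 4: c = malloc(5) -> c = 3; heap: [0-2 ALLOC][3-7 ALLOC][8-41 FREE]
Op 5: c = realloc(c, 5) -> c = 3; heap: [0-2 ALLOC][3-7 ALLOC][8-41 FREE]
Op 6: d = malloc(10) -> d = 8; heap: [0-2 ALLOC][3-7 ALLOC][8-17 ALLOC][18-41 FREE]
Op 7: free(d) -> (freed d); heap: [0-2 ALLOC][3-7 ALLOC][8-41 FREE]
free(c): c = 3 -> block [3-7 ALLOC]; mark free, coalesce with adjacent free neighbors -> [0-2 ALLOC][3-41 FREE]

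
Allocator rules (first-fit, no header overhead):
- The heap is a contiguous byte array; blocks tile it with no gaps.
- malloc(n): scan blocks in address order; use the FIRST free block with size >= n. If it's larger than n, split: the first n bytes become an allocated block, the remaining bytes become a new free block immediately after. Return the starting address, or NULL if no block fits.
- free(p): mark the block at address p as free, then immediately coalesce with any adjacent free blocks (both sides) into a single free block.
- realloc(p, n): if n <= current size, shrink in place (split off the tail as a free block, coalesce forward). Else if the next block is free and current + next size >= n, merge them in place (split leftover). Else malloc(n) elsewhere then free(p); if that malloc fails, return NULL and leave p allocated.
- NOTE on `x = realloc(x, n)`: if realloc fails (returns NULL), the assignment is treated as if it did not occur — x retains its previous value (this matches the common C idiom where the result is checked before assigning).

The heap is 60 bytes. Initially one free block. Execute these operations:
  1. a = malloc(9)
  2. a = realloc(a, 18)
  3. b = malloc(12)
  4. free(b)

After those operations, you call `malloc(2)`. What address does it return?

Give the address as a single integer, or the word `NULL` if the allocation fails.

Op 1: a = malloc(9) -> a = 0; heap: [0-8 ALLOC][9-59 FREE]
Op 2: a = realloc(a, 18) -> a = 0; heap: [0-17 ALLOC][18-59 FREE]
Op 3: b = malloc(12) -> b = 18; heap: [0-17 ALLOC][18-29 ALLOC][30-59 FREE]
Op 4: free(b) -> (freed b); heap: [0-17 ALLOC][18-59 FREE]
malloc(2): first-fit scan over [0-17 ALLOC][18-59 FREE] -> 18

Answer: 18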